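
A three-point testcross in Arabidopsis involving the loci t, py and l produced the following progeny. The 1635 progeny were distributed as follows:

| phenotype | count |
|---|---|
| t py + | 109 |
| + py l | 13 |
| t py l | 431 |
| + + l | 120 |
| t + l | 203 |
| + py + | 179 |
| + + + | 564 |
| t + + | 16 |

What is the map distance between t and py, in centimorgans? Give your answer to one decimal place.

25.1 centimorgans

The two most frequent reciprocal classes, t py l and + + +, are the parental types, so the F1 was t py l / + + +.
The two rarest classes, + py l and t + +, are the double crossovers. Comparing them with the parentals, only the t allele has switched, so t is the middle locus and the order is py – t – l.
Crossovers in the py–t interval produce the single-crossover classes t + l and + py + (203 + 179 = 382) plus the double crossovers (29).
RF(py–t) = (382 + 29) / 1635 = 411/1635 = 0.2514 → 25.1 centimorgans.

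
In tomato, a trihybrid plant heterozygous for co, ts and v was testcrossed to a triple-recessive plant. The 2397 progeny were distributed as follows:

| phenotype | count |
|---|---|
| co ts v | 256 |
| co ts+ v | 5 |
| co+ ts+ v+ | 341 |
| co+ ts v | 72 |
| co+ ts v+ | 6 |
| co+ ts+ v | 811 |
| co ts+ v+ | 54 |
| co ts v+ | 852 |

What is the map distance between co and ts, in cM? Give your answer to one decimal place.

The two most frequent reciprocal classes, co+ ts+ v and co ts v+, are the parental types, so the F1 was co+ ts+ v / co ts v+.
The two rarest classes, co ts+ v and co+ ts v+, are the double crossovers. Comparing them with the parentals, only the co allele has switched, so co is the middle locus and the order is v – co – ts.
Crossovers in the co–ts interval produce the single-crossover classes co+ ts v and co ts+ v+ (72 + 54 = 126) plus the double crossovers (11).
RF(co–ts) = (126 + 11) / 2397 = 137/2397 = 0.0572 → 5.7 cM.

5.7 cM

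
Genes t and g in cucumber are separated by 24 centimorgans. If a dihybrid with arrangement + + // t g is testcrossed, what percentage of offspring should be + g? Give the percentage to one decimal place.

A map distance of 24 centimorgans corresponds to a recombination frequency of 0.240.
The F1 is + + / t g, so + g is a recombinant gamete class with expected frequency r/2 = 0.240/2 = 0.1200.
That is 0.1200 = 12.0% of the progeny.

12.0%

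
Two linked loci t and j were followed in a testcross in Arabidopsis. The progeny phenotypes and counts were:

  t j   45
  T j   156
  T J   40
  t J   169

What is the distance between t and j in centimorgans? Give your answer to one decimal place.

20.7 centimorgans

The two most frequent classes, T j (156) and t J (169), are the parental types, so the F1 was T j / t J.
The recombinant classes are T J and t j: 40 + 45 = 85.
Recombination frequency = 85/410 = 0.2073 ≈ 20.7%, i.e. 20.7 centimorgans.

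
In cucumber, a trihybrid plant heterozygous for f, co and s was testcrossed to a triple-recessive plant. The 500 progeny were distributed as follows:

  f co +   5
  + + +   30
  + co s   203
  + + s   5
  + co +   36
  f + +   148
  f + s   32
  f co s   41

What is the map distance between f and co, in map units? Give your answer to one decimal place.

16.2 map units

The two most frequent reciprocal classes, f + + and + co s, are the parental types, so the F1 was f + + / + co s.
The two rarest classes, f co + and + + s, are the double crossovers. Comparing them with the parentals, only the co allele has switched, so co is the middle locus and the order is f – co – s.
Crossovers in the f–co interval produce the single-crossover classes + + + and f co s (30 + 41 = 71) plus the double crossovers (10).
RF(f–co) = (71 + 10) / 500 = 81/500 = 0.1620 → 16.2 map units.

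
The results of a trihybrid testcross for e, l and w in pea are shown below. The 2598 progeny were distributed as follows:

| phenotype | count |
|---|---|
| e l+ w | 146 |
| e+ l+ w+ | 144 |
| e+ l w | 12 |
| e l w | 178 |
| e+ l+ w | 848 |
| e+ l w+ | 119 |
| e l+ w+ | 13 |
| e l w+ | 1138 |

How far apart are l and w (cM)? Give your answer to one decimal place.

The two most frequent reciprocal classes, e l w+ and e+ l+ w, are the parental types, so the F1 was e l w+ / e+ l+ w.
The two rarest classes, e l+ w+ and e+ l w, are the double crossovers. Comparing them with the parentals, only the l allele has switched, so l is the middle locus and the order is e – l – w.
Crossovers in the l–w interval produce the single-crossover classes e l w and e+ l+ w+ (178 + 144 = 322) plus the double crossovers (25).
RF(l–w) = (322 + 25) / 2598 = 347/2598 = 0.1336 → 13.4 cM.

13.4 cM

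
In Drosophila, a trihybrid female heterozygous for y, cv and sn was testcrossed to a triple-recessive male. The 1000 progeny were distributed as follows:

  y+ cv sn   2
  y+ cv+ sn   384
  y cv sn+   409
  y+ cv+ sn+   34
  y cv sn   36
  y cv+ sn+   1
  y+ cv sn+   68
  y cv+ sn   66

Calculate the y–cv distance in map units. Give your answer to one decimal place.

The two most frequent reciprocal classes, y cv sn+ and y+ cv+ sn, are the parental types, so the F1 was y cv sn+ / y+ cv+ sn.
The two rarest classes, y cv+ sn+ and y+ cv sn, are the double crossovers. Comparing them with the parentals, only the cv allele has switched, so cv is the middle locus and the order is y – cv – sn.
Crossovers in the y–cv interval produce the single-crossover classes y+ cv sn+ and y cv+ sn (68 + 66 = 134) plus the double crossovers (3).
RF(y–cv) = (134 + 3) / 1000 = 137/1000 = 0.1370 → 13.7 map units.

13.7 map units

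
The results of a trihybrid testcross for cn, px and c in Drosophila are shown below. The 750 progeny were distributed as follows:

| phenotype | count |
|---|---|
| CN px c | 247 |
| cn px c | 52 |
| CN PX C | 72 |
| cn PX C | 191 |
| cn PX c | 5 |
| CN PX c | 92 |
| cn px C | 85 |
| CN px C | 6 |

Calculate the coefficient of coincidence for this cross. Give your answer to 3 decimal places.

0.325

The two most frequent reciprocal classes, cn PX C and CN px c, are the parental types, so the F1 was cn PX C / CN px c.
The two rarest classes, cn PX c and CN px C, are the double crossovers. Comparing them with the parentals, only the c allele has switched, so c is the middle locus and the order is px – c – cn.
px–c: (177 + 11)/750 = 0.2507; c–cn: (124 + 11)/750 = 0.1800.
Expected DCO frequency = 0.2507 × 0.1800 ≈ 0.04513; observed = 11/750 ≈ 0.01467.
Coefficient of coincidence = 0.01467/0.04513 ≈ 0.325.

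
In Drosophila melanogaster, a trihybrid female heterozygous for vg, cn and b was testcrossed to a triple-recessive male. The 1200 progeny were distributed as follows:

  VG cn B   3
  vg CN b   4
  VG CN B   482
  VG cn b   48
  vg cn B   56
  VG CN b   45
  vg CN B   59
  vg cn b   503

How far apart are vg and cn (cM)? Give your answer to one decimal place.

The two most frequent reciprocal classes, vg cn b and VG CN B, are the parental types, so the F1 was vg cn b / VG CN B.
The two rarest classes, vg CN b and VG cn B, are the double crossovers. Comparing them with the parentals, only the cn allele has switched, so cn is the middle locus and the order is b – cn – vg.
Crossovers in the cn–vg interval produce the single-crossover classes VG cn b and vg CN B (48 + 59 = 107) plus the double crossovers (7).
RF(cn–vg) = (107 + 7) / 1200 = 114/1200 = 0.0950 → 9.5 cM.

9.5 cM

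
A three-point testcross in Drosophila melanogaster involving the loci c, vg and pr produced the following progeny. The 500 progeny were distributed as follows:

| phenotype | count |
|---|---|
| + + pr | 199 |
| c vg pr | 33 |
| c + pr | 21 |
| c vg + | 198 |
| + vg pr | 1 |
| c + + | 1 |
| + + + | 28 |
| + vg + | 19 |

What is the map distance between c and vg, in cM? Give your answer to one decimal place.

8.4 cM

The two most frequent reciprocal classes, c vg + and + + pr, are the parental types, so the F1 was c vg + / + + pr.
The two rarest classes, c + + and + vg pr, are the double crossovers. Comparing them with the parentals, only the vg allele has switched, so vg is the middle locus and the order is pr – vg – c.
Crossovers in the vg–c interval produce the single-crossover classes + vg + and c + pr (19 + 21 = 40) plus the double crossovers (2).
RF(vg–c) = (40 + 2) / 500 = 42/500 = 0.0840 → 8.4 cM.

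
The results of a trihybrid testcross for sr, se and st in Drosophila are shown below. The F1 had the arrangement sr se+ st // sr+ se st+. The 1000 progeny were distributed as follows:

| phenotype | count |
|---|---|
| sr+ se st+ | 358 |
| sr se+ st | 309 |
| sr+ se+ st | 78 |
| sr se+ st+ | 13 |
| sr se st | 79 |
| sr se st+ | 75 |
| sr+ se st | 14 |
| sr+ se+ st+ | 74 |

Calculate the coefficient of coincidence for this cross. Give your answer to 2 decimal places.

0.83

The two rarest classes, sr se+ st+ and sr+ se st, are the double crossovers. Comparing them with the parentals, only the st allele has switched, so st is the middle locus and the order is se – st – sr.
se–st: (153 + 27)/1000 = 0.1800; st–sr: (153 + 27)/1000 = 0.1800.
Expected DCO frequency = 0.1800 × 0.1800 ≈ 0.03240; observed = 27/1000 ≈ 0.02700.
Coefficient of coincidence = 0.02700/0.03240 ≈ 0.83.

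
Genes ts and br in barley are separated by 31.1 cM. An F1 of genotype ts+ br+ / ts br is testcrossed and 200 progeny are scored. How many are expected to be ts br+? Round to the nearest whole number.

31

A map distance of 31.1 cM corresponds to a recombination frequency of 0.311.
The F1 is ts+ br+ / ts br, so ts br+ is a recombinant gamete class with expected frequency r/2 = 0.311/2 = 0.1555.
Expected number = 0.1555 × 200 = 31.10 ≈ 31.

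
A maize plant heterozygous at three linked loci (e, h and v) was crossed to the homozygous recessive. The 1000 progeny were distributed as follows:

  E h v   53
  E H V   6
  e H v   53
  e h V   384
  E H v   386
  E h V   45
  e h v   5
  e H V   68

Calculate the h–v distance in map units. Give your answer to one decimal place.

The two most frequent reciprocal classes, e h V and E H v, are the parental types, so the F1 was e h V / E H v.
The two rarest classes, e h v and E H V, are the double crossovers. Comparing them with the parentals, only the v allele has switched, so v is the middle locus and the order is h – v – e.
Crossovers in the h–v interval produce the single-crossover classes e H V and E h v (68 + 53 = 121) plus the double crossovers (11).
RF(h–v) = (121 + 11) / 1000 = 132/1000 = 0.1320 → 13.2 map units.

13.2 map units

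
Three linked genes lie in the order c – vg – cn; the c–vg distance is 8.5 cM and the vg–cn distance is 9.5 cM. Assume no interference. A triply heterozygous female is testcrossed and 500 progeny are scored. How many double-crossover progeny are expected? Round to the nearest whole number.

Map distances give recombination frequencies of 0.085 and 0.095 for the two intervals.
With no interference, expected double-crossover frequency = 0.085 × 0.095 = 0.00808.
Expected number = 0.00808 × 500 = 4.04 ≈ 4.

4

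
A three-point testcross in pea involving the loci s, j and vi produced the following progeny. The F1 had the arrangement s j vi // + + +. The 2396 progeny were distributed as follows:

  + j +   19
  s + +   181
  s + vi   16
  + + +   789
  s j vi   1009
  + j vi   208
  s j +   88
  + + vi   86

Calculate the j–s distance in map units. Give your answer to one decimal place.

17.7 map units

The two rarest classes, s + vi and + j +, are the double crossovers. Comparing them with the parentals, only the j allele has switched, so j is the middle locus and the order is s – j – vi.
Crossovers in the s–j interval produce the single-crossover classes + j vi and s + + (208 + 181 = 389) plus the double crossovers (35).
RF(s–j) = (389 + 35) / 2396 = 424/2396 = 0.1770 → 17.7 map units.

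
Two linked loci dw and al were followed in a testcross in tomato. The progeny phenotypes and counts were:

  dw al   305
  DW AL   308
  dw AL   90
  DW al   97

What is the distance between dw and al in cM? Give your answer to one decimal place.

The two most frequent classes, DW AL (308) and dw al (305), are the parental types, so the F1 was DW AL / dw al.
The recombinant classes are DW al and dw AL: 97 + 90 = 187.
Recombination frequency = 187/800 = 0.2338 ≈ 23.4%, i.e. 23.4 cM.

23.4 cM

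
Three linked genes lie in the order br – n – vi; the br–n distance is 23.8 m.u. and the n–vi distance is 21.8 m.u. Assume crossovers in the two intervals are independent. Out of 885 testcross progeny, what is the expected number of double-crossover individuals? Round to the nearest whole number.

46

Map distances give recombination frequencies of 0.238 and 0.218 for the two intervals.
With no interference, expected double-crossover frequency = 0.238 × 0.218 = 0.05188.
Expected number = 0.05188 × 885 = 45.92 ≈ 46.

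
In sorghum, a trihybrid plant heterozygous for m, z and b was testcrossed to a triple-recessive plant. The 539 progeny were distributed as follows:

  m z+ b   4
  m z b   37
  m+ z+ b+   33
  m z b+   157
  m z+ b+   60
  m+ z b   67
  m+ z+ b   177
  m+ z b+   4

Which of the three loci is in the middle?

The two most frequent reciprocal classes, m+ z+ b and m z b+, are the parental types, so the F1 was m+ z+ b / m z b+.
The two rarest classes, m z+ b and m+ z b+, are the double crossovers. Comparing them with the parentals, only the m allele has switched, so m is the middle locus and the order is z – m – b.

m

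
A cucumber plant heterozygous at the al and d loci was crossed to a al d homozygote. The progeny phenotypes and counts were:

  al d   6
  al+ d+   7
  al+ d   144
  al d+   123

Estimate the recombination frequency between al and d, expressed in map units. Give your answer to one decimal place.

The two most frequent classes, al+ d (144) and al d+ (123), are the parental types, so the F1 was al+ d / al d+.
The recombinant classes are al+ d+ and al d: 7 + 6 = 13.
Recombination frequency = 13/280 = 0.0464 ≈ 4.6%, i.e. 4.6 map units.

4.6 map units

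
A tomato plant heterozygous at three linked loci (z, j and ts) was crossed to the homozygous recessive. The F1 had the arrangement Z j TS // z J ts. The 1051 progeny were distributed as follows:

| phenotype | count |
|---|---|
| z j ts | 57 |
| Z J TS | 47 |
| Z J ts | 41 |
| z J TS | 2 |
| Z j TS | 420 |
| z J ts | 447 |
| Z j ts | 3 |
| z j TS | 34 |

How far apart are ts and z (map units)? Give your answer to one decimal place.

7.6 map units

The two rarest classes, Z j ts and z J TS, are the double crossovers. Comparing them with the parentals, only the ts allele has switched, so ts is the middle locus and the order is j – ts – z.
Crossovers in the ts–z interval produce the single-crossover classes z j TS and Z J ts (34 + 41 = 75) plus the double crossovers (5).
RF(ts–z) = (75 + 5) / 1051 = 80/1051 = 0.0761 → 7.6 map units.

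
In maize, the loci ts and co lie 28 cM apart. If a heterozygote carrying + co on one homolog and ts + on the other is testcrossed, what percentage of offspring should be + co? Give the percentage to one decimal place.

A map distance of 28 cM corresponds to a recombination frequency of 0.280.
The F1 is + co / ts +, so + co is a parental gamete class with expected frequency (1 − r)/2 = 0.720/2 = 0.3600.
That is 0.3600 = 36.0% of the progeny.

36.0%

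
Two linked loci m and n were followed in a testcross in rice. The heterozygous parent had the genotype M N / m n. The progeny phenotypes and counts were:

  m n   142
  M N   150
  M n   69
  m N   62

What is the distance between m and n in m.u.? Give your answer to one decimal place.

The recombinant classes are M n and m N: 69 + 62 = 131.
Recombination frequency = 131/423 = 0.3097 ≈ 31.0%, i.e. 31.0 m.u.

31.0 m.u.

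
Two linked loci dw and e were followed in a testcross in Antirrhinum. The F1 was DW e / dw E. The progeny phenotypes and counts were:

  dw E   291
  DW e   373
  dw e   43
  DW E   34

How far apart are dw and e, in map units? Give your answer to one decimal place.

The recombinant classes are DW E and dw e: 34 + 43 = 77.
Recombination frequency = 77/741 = 0.1039 ≈ 10.4%, i.e. 10.4 map units.

10.4 map units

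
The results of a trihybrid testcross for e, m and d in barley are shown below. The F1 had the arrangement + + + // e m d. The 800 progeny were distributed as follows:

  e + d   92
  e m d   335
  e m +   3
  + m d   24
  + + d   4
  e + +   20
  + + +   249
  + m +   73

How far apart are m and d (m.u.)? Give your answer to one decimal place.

21.5 m.u.

The two rarest classes, + + d and e m +, are the double crossovers. Comparing them with the parentals, only the d allele has switched, so d is the middle locus and the order is m – d – e.
Crossovers in the m–d interval produce the single-crossover classes + m + and e + d (73 + 92 = 165) plus the double crossovers (7).
RF(m–d) = (165 + 7) / 800 = 172/800 = 0.2150 → 21.5 m.u.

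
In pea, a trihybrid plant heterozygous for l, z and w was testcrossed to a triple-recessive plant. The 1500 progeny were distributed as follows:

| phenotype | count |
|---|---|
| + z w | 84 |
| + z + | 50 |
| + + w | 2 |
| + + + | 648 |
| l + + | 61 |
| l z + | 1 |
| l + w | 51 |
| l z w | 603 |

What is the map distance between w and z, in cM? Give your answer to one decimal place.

6.9 cM

The two most frequent reciprocal classes, l z w and + + +, are the parental types, so the F1 was l z w / + + +.
The two rarest classes, l z + and + + w, are the double crossovers. Comparing them with the parentals, only the w allele has switched, so w is the middle locus and the order is l – w – z.
Crossovers in the w–z interval produce the single-crossover classes l + w and + z + (51 + 50 = 101) plus the double crossovers (3).
RF(w–z) = (101 + 3) / 1500 = 104/1500 = 0.0693 → 6.9 cM.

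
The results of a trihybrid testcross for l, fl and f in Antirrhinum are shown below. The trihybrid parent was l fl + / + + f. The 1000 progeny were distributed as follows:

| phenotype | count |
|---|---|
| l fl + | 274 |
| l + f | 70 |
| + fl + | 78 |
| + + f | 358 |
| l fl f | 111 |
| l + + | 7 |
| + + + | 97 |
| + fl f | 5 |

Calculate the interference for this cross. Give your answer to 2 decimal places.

The two rarest classes, l + + and + fl f, are the double crossovers. Comparing them with the parentals, only the fl allele has switched, so fl is the middle locus and the order is f – fl – l.
f–fl: (208 + 12)/1000 = 0.2200; fl–l: (148 + 12)/1000 = 0.1600.
Expected DCO frequency = 0.2200 × 0.1600 ≈ 0.03520; observed = 12/1000 ≈ 0.01200.
Coefficient of coincidence = 0.01200/0.03520 ≈ 0.34; interference = 1 − 0.34 = 0.66.

0.66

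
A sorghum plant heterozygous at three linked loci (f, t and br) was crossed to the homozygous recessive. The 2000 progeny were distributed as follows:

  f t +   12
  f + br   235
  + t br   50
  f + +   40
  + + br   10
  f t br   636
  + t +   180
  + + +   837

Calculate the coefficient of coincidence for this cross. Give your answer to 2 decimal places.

The two most frequent reciprocal classes, + + + and f t br, are the parental types, so the F1 was + + + / f t br.
The two rarest classes, + + br and f t +, are the double crossovers. Comparing them with the parentals, only the br allele has switched, so br is the middle locus and the order is t – br – f.
t–br: (415 + 22)/2000 = 0.2185; br–f: (90 + 22)/2000 = 0.0560.
Expected DCO frequency = 0.2185 × 0.0560 ≈ 0.01224; observed = 22/2000 ≈ 0.01100.
Coefficient of coincidence = 0.01100/0.01224 ≈ 0.90.

0.90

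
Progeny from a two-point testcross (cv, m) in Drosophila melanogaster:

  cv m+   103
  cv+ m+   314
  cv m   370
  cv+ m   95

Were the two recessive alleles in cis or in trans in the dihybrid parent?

cis

The two most frequent classes are cv+ m+ (314) and cv m (370); these are the parental (non-recombinant) types.
So the F1 carried cv+ m+ on one chromosome and cv m on the other — the recessive alleles are on the same chromosome (cis / coupling).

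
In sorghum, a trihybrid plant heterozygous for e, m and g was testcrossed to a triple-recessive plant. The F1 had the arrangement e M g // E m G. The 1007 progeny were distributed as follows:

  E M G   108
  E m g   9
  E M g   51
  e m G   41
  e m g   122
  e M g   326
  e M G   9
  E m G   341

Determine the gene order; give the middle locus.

g

The two rarest classes, e M G and E m g, are the double crossovers. Comparing them with the parentals, only the g allele has switched, so g is the middle locus and the order is e – g – m.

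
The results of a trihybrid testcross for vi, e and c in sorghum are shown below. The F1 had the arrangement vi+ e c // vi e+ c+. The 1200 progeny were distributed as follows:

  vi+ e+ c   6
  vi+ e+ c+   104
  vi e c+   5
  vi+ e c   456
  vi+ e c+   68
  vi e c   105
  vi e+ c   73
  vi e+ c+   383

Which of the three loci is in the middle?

e

The two rarest classes, vi+ e+ c and vi e c+, are the double crossovers. Comparing them with the parentals, only the e allele has switched, so e is the middle locus and the order is c – e – vi.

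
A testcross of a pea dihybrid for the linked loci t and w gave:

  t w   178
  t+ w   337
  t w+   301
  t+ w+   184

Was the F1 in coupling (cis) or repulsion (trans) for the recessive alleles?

trans

The two most frequent classes are t+ w (337) and t w+ (301); these are the parental (non-recombinant) types.
So the F1 carried t+ w on one chromosome and t w+ on the other — the recessive alleles are on opposite chromosomes (trans / repulsion).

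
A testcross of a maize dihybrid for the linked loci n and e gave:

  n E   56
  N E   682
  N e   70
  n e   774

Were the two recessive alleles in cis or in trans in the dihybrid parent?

cis

The two most frequent classes are N E (682) and n e (774); these are the parental (non-recombinant) types.
So the F1 carried N E on one chromosome and n e on the other — the recessive alleles are on the same chromosome (cis / coupling).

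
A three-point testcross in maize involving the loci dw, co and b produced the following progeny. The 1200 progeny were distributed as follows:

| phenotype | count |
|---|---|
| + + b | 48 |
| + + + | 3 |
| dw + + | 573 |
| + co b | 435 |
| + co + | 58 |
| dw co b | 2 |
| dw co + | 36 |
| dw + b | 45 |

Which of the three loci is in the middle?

dw

The two most frequent reciprocal classes, dw + + and + co b, are the parental types, so the F1 was dw + + / + co b.
The two rarest classes, + + + and dw co b, are the double crossovers. Comparing them with the parentals, only the dw allele has switched, so dw is the middle locus and the order is co – dw – b.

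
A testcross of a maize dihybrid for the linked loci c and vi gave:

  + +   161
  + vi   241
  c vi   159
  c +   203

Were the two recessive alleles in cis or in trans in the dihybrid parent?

trans

The two most frequent classes are + vi (241) and c + (203); these are the parental (non-recombinant) types.
So the F1 carried + vi on one chromosome and c + on the other — the recessive alleles are on opposite chromosomes (trans / repulsion).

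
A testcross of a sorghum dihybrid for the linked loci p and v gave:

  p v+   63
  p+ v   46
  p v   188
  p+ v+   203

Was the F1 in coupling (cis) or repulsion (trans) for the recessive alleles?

cis

The two most frequent classes are p+ v+ (203) and p v (188); these are the parental (non-recombinant) types.
So the F1 carried p+ v+ on one chromosome and p v on the other — the recessive alleles are on the same chromosome (cis / coupling).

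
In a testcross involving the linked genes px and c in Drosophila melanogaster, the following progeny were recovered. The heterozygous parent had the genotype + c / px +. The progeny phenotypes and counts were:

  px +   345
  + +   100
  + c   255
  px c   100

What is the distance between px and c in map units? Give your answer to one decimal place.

The recombinant classes are + + and px c: 100 + 100 = 200.
Recombination frequency = 200/800 = 0.2500 ≈ 25.0%, i.e. 25.0 map units.

25.0 map units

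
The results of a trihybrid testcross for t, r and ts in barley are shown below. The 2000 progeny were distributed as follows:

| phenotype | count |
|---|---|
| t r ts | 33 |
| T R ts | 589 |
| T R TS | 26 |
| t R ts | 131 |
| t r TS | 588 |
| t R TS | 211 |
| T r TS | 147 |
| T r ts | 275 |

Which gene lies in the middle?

The two most frequent reciprocal classes, t r TS and T R ts, are the parental types, so the F1 was t r TS / T R ts.
The two rarest classes, t r ts and T R TS, are the double crossovers. Comparing them with the parentals, only the ts allele has switched, so ts is the middle locus and the order is t – ts – r.

ts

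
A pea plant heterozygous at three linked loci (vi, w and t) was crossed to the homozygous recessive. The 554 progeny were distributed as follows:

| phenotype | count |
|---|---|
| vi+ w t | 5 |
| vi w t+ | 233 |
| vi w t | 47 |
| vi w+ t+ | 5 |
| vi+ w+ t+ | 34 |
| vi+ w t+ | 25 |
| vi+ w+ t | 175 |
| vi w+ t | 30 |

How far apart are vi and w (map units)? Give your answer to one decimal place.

11.7 map units

The two most frequent reciprocal classes, vi+ w+ t and vi w t+, are the parental types, so the F1 was vi+ w+ t / vi w t+.
The two rarest classes, vi+ w t and vi w+ t+, are the double crossovers. Comparing them with the parentals, only the w allele has switched, so w is the middle locus and the order is t – w – vi.
Crossovers in the w–vi interval produce the single-crossover classes vi w+ t and vi+ w t+ (30 + 25 = 55) plus the double crossovers (10).
RF(w–vi) = (55 + 10) / 554 = 65/554 = 0.1173 → 11.7 map units.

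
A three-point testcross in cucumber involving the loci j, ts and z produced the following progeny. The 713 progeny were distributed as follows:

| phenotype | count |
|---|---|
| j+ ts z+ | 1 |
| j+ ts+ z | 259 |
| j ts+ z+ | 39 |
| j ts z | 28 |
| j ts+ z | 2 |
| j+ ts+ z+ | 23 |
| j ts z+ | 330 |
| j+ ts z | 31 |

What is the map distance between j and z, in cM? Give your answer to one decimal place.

The two most frequent reciprocal classes, j+ ts+ z and j ts z+, are the parental types, so the F1 was j+ ts+ z / j ts z+.
The two rarest classes, j ts+ z and j+ ts z+, are the double crossovers. Comparing them with the parentals, only the j allele has switched, so j is the middle locus and the order is z – j – ts.
Crossovers in the z–j interval produce the single-crossover classes j+ ts+ z+ and j ts z (23 + 28 = 51) plus the double crossovers (3).
RF(z–j) = (51 + 3) / 713 = 54/713 = 0.0757 → 7.6 cM.

7.6 cM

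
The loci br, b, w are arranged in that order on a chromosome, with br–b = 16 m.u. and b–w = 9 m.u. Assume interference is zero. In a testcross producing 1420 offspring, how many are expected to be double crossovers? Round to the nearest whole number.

Map distances give recombination frequencies of 0.160 and 0.090 for the two intervals.
With no interference, expected double-crossover frequency = 0.160 × 0.090 = 0.01440.
Expected number = 0.01440 × 1420 = 20.45 ≈ 20.

20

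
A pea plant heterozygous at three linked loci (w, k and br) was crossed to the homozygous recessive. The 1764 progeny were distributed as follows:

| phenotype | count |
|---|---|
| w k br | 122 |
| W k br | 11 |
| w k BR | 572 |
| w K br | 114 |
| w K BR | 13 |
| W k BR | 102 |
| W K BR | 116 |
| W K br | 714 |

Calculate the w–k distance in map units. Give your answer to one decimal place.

The two most frequent reciprocal classes, W K br and w k BR, are the parental types, so the F1 was W K br / w k BR.
The two rarest classes, W k br and w K BR, are the double crossovers. Comparing them with the parentals, only the k allele has switched, so k is the middle locus and the order is br – k – w.
Crossovers in the k–w interval produce the single-crossover classes w K br and W k BR (114 + 102 = 216) plus the double crossovers (24).
RF(k–w) = (216 + 24) / 1764 = 240/1764 = 0.1361 → 13.6 map units.

13.6 map units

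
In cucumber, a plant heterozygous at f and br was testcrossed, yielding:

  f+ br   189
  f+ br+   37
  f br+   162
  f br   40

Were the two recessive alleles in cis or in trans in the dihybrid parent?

The two most frequent classes are f+ br (189) and f br+ (162); these are the parental (non-recombinant) types.
So the F1 carried f+ br on one chromosome and f br+ on the other — the recessive alleles are on opposite chromosomes (trans / repulsion).

trans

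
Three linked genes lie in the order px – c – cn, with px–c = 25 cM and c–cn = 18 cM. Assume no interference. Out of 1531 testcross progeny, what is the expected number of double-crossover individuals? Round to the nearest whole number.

Map distances give recombination frequencies of 0.250 and 0.180 for the two intervals.
With no interference, expected double-crossover frequency = 0.250 × 0.180 = 0.04500.
Expected number = 0.04500 × 1531 = 68.89 ≈ 69.

69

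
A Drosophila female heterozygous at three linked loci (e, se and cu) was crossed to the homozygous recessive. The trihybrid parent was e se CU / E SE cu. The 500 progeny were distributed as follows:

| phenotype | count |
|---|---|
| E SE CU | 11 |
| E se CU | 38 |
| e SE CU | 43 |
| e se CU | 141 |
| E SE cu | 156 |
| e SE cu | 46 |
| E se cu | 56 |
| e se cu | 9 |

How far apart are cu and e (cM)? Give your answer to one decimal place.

The two rarest classes, e se cu and E SE CU, are the double crossovers. Comparing them with the parentals, only the cu allele has switched, so cu is the middle locus and the order is e – cu – se.
Crossovers in the e–cu interval produce the single-crossover classes E se CU and e SE cu (38 + 46 = 84) plus the double crossovers (20).
RF(e–cu) = (84 + 20) / 500 = 104/500 = 0.2080 → 20.8 cM.

20.8 cM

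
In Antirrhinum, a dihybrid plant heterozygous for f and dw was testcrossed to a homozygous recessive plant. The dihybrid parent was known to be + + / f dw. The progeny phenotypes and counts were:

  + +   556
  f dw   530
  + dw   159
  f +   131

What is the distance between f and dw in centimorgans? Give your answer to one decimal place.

21.1 centimorgans

The recombinant classes are + dw and f +: 159 + 131 = 290.
Recombination frequency = 290/1376 = 0.2108 ≈ 21.1%, i.e. 21.1 centimorgans.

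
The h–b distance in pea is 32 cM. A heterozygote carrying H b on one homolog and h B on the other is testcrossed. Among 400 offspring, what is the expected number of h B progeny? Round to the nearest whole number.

136

A map distance of 32 cM corresponds to a recombination frequency of 0.320.
The F1 is H b / h B, so h B is a parental gamete class with expected frequency (1 − r)/2 = 0.680/2 = 0.3400.
Expected number = 0.3400 × 400 = 136.00 ≈ 136.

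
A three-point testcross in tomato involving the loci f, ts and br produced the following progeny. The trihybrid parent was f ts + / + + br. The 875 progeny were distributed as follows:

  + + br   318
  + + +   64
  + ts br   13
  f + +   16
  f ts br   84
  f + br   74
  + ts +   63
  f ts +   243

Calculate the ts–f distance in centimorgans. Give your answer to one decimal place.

19.0 centimorgans

The two rarest classes, f + + and + ts br, are the double crossovers. Comparing them with the parentals, only the ts allele has switched, so ts is the middle locus and the order is br – ts – f.
Crossovers in the ts–f interval produce the single-crossover classes + ts + and f + br (63 + 74 = 137) plus the double crossovers (29).
RF(ts–f) = (137 + 29) / 875 = 166/875 = 0.1897 → 19.0 centimorgans.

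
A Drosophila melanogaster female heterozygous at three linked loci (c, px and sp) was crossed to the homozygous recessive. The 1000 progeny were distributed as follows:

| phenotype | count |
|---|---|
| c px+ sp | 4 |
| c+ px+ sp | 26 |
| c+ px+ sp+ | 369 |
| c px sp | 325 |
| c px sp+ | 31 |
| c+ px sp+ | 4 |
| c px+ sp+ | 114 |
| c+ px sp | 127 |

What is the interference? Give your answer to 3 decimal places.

The two most frequent reciprocal classes, c+ px+ sp+ and c px sp, are the parental types, so the F1 was c+ px+ sp+ / c px sp.
The two rarest classes, c+ px sp+ and c px+ sp, are the double crossovers. Comparing them with the parentals, only the px allele has switched, so px is the middle locus and the order is c – px – sp.
c–px: (241 + 8)/1000 = 0.2490; px–sp: (57 + 8)/1000 = 0.0650.
Expected DCO frequency = 0.2490 × 0.0650 ≈ 0.01619; observed = 8/1000 ≈ 0.00800.
Coefficient of coincidence = 0.00800/0.01619 ≈ 0.494; interference = 1 − 0.494 = 0.506.

0.506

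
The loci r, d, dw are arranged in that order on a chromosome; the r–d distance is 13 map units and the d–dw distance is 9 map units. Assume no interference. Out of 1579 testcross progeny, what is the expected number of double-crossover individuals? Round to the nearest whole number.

Map distances give recombination frequencies of 0.130 and 0.090 for the two intervals.
With no interference, expected double-crossover frequency = 0.130 × 0.090 = 0.01170.
Expected number = 0.01170 × 1579 = 18.47 ≈ 18.

18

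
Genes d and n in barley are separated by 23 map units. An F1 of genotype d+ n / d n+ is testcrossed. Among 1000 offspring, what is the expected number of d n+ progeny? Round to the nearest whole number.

385

A map distance of 23 map units corresponds to a recombination frequency of 0.230.
The F1 is d+ n / d n+, so d n+ is a parental gamete class with expected frequency (1 − r)/2 = 0.770/2 = 0.3850.
Expected number = 0.3850 × 1000 = 385.00 ≈ 385.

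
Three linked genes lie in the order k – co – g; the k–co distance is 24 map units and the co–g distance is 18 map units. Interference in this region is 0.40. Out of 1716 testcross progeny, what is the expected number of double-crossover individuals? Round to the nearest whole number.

44

Map distances give recombination frequencies of 0.240 and 0.180 for the two intervals.
With interference 0.40 (so coincidence = 0.60), expected double-crossover frequency = 0.240 × 0.180 × 0.60 = 0.02592.
Expected number = 0.02592 × 1716 = 44.48 ≈ 44.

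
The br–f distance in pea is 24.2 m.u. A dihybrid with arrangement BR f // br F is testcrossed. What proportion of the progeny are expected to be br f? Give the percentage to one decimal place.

12.1%

A map distance of 24.2 m.u. corresponds to a recombination frequency of 0.242.
The F1 is BR f / br F, so br f is a recombinant gamete class with expected frequency r/2 = 0.242/2 = 0.1210.
That is 0.1210 = 12.1% of the progeny.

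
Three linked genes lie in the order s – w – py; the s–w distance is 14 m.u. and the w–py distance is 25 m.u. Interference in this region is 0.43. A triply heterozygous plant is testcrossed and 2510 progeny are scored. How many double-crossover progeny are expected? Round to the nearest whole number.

Map distances give recombination frequencies of 0.140 and 0.250 for the two intervals.
With interference 0.43 (so coincidence = 0.57), expected double-crossover frequency = 0.140 × 0.250 × 0.57 = 0.01995.
Expected number = 0.01995 × 2510 = 50.07 ≈ 50.

50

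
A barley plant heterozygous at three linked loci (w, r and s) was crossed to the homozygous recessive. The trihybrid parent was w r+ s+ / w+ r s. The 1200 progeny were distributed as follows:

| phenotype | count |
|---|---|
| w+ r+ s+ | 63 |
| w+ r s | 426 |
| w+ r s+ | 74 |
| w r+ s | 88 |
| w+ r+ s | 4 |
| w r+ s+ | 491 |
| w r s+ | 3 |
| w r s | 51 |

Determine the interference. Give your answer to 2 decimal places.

The two rarest classes, w r s+ and w+ r+ s, are the double crossovers. Comparing them with the parentals, only the r allele has switched, so r is the middle locus and the order is s – r – w.
s–r: (162 + 7)/1200 = 0.1408; r–w: (114 + 7)/1200 = 0.1008.
Expected DCO frequency = 0.1408 × 0.1008 ≈ 0.01419; observed = 7/1200 ≈ 0.00583.
Coefficient of coincidence = 0.00583/0.01419 ≈ 0.41; interference = 1 − 0.41 = 0.59.

0.59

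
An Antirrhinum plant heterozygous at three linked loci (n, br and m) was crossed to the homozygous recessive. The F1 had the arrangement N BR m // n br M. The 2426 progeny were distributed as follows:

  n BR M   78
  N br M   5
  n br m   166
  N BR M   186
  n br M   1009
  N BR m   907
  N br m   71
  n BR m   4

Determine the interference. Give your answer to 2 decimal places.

The two rarest classes, n BR m and N br M, are the double crossovers. Comparing them with the parentals, only the n allele has switched, so n is the middle locus and the order is m – n – br.
m–n: (352 + 9)/2426 = 0.1488; n–br: (149 + 9)/2426 = 0.0651.
Expected DCO frequency = 0.1488 × 0.0651 ≈ 0.00969; observed = 9/2426 ≈ 0.00371.
Coefficient of coincidence = 0.00371/0.00969 ≈ 0.38; interference = 1 − 0.38 = 0.62.

0.62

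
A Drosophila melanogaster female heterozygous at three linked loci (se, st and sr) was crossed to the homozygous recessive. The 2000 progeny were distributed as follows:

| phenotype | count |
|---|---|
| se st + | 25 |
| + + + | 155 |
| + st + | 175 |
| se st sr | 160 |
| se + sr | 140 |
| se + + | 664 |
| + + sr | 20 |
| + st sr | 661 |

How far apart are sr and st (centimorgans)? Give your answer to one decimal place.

The two most frequent reciprocal classes, se + + and + st sr, are the parental types, so the F1 was se + + / + st sr.
The two rarest classes, se st + and + + sr, are the double crossovers. Comparing them with the parentals, only the st allele has switched, so st is the middle locus and the order is se – st – sr.
Crossovers in the st–sr interval produce the single-crossover classes se + sr and + st + (140 + 175 = 315) plus the double crossovers (45).
RF(st–sr) = (315 + 45) / 2000 = 360/2000 = 0.1800 → 18.0 centimorgans.

18.0 centimorgans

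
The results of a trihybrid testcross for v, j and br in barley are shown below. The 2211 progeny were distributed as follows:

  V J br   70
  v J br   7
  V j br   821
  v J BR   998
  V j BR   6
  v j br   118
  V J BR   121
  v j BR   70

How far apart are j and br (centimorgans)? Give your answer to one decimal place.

6.9 centimorgans

The two most frequent reciprocal classes, v J BR and V j br, are the parental types, so the F1 was v J BR / V j br.
The two rarest classes, v J br and V j BR, are the double crossovers. Comparing them with the parentals, only the br allele has switched, so br is the middle locus and the order is j – br – v.
Crossovers in the j–br interval produce the single-crossover classes v j BR and V J br (70 + 70 = 140) plus the double crossovers (13).
RF(j–br) = (140 + 13) / 2211 = 153/2211 = 0.0692 → 6.9 centimorgans.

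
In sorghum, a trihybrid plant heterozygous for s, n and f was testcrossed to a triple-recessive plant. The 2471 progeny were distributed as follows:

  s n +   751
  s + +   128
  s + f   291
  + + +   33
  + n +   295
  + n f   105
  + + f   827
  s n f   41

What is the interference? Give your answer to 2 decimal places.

The two most frequent reciprocal classes, s n + and + + f, are the parental types, so the F1 was s n + / + + f.
The two rarest classes, s n f and + + +, are the double crossovers. Comparing them with the parentals, only the f allele has switched, so f is the middle locus and the order is n – f – s.
n–f: (233 + 74)/2471 = 0.1242; f–s: (586 + 74)/2471 = 0.2671.
Expected DCO frequency = 0.1242 × 0.2671 ≈ 0.03317; observed = 74/2471 ≈ 0.02995.
Coefficient of coincidence = 0.02995/0.03317 ≈ 0.90; interference = 1 − 0.90 = 0.10.

0.10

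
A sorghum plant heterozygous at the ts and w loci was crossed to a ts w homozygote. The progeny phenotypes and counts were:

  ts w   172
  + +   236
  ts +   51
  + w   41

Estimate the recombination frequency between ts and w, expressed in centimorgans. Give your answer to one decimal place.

18.4 centimorgans

The two most frequent classes, + + (236) and ts w (172), are the parental types, so the F1 was + + / ts w.
The recombinant classes are + w and ts +: 41 + 51 = 92.
Recombination frequency = 92/500 = 0.1840 ≈ 18.4%, i.e. 18.4 centimorgans.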